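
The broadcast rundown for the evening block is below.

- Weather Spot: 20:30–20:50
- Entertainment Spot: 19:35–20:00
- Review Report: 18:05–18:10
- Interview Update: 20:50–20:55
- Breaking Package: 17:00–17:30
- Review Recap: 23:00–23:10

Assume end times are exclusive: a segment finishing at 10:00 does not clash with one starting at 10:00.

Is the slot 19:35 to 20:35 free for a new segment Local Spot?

Breaking Package: ends 17:30 at or before Local Spot starts 19:35 → clear.
Review Report: ends 18:10 at or before Local Spot starts 19:35 → clear.
Entertainment Spot: starts 19:35 before Local Spot ends 20:35, and ends 20:00 after Local Spot starts 19:35 → overlap.
Weather Spot: starts 20:30 before Local Spot ends 20:35, and ends 20:50 after Local Spot starts 19:35 → overlap.
Interview Update: starts 20:50 at or after Local Spot ends 20:35 → clear.
Review Recap: starts 23:00 at or after Local Spot ends 20:35 → clear.
Local Spot overlaps Entertainment Spot, Weather Spot.

No — it overlaps Entertainment Spot, Weather Spot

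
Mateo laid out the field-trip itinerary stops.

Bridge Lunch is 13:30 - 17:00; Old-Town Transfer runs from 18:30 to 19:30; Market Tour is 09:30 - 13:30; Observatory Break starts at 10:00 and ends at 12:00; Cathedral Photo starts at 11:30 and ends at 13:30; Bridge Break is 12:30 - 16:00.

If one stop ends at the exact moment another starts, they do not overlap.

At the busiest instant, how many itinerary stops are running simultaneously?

3

Sort all start/end points and keep a running count:
09:30 start Market Tour → 1
10:00 start Observatory Break → 2
11:30 start Cathedral Photo → 3
12:00 end Observatory Break → 2
12:30 start Bridge Break → 3
13:30 end Cathedral Photo → 2
13:30 end Market Tour → 1
13:30 start Bridge Lunch → 2
16:00 end Bridge Break → 1
17:00 end Bridge Lunch → 0
18:30 start Old-Town Transfer → 1
19:30 end Old-Town Transfer → 0
Peak is 3, at 11:30 (Cathedral Photo, Market Tour, Observatory Break).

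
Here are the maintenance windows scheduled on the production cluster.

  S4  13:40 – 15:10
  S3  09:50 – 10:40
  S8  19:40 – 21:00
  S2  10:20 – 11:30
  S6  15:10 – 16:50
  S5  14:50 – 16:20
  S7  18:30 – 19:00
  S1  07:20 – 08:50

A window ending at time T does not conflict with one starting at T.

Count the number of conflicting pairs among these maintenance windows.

3

Sorted by start: S1, S3, S2, S4, S5, S6, S7, S8.
S3 starts after S1 ends — done with S1.
S2 starts before S3 ends → S3 and S2 overlap.
S4 starts after S3 ends — done with S3.
S4 starts after S2 ends — done with S2.
S5 starts before S4 ends → S4 and S5 overlap.
S6 starts exactly when S4 ends (back-to-back, no overlap) — done with S4.
S6 starts before S5 ends → S5 and S6 overlap.
S7 starts after S5 ends — done with S5.
S7 starts after S6 ends — done with S6.
S8 starts after S7 ends.
Overlapping pairs: S2 & S3, S4 & S5, S5 & S6 — 3 in total.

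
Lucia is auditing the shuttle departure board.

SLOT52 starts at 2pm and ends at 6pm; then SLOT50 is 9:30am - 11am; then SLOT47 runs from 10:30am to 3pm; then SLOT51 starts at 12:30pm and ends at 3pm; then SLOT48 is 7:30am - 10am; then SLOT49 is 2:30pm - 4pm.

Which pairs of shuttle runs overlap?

SLOT47 & SLOT49, SLOT47 & SLOT50, SLOT47 & SLOT51, SLOT47 & SLOT52, SLOT48 & SLOT50, SLOT49 & SLOT51, SLOT49 & SLOT52, SLOT51 & SLOT52

Check each pair: they overlap iff neither finishes before the other starts.
Sorted by start: SLOT48, SLOT50, SLOT47, SLOT51, SLOT52, SLOT49.
SLOT50 starts before SLOT48 ends → SLOT48 and SLOT50 overlap.
SLOT47 starts after SLOT48 ends; SLOT48 is clear from here.
SLOT47 starts before SLOT50 ends → SLOT50 and SLOT47 overlap.
SLOT51 starts after SLOT50 ends; SLOT50 is clear from here.
SLOT51 starts before SLOT47 ends → SLOT47 and SLOT51 overlap.
SLOT52 starts before SLOT47 ends → SLOT47 and SLOT52 overlap.
SLOT49 starts before SLOT47 ends → SLOT47 and SLOT49 overlap.
SLOT52 starts before SLOT51 ends → SLOT51 and SLOT52 overlap.
SLOT49 starts before SLOT51 ends → SLOT51 and SLOT49 overlap.
SLOT49 starts before SLOT52 ends → SLOT52 and SLOT49 overlap.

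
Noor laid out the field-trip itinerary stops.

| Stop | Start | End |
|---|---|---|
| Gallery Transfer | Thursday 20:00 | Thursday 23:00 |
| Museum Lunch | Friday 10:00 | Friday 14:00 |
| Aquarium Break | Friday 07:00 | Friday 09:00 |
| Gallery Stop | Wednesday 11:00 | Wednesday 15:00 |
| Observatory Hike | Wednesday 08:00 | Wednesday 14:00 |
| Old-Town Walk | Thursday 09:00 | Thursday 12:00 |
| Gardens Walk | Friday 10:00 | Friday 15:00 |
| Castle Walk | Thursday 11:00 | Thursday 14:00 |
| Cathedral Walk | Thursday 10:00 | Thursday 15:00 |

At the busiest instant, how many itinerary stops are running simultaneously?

3

Sweep the timeline, counting +1 at each start and −1 at each end (ends before starts at a tie):
Wednesday 08:00 start Observatory Hike → 1
Wednesday 11:00 start Gallery Stop → 2
Wednesday 14:00 end Observatory Hike → 1
Wednesday 15:00 end Gallery Stop → 0
Thursday 09:00 start Old-Town Walk → 1
Thursday 10:00 start Cathedral Walk → 2
Thursday 11:00 start Castle Walk → 3
Thursday 12:00 end Old-Town Walk → 2
Thursday 14:00 end Castle Walk → 1
Thursday 15:00 end Cathedral Walk → 0
Thursday 20:00 start Gallery Transfer → 1
Thursday 23:00 end Gallery Transfer → 0
Friday 07:00 start Aquarium Break → 1
Friday 09:00 end Aquarium Break → 0
Friday 10:00 start Gardens Walk → 1
Friday 10:00 start Museum Lunch → 2
Friday 14:00 end Museum Lunch → 1
Friday 15:00 end Gardens Walk → 0
Peak is 3, at Thursday 11:00 (Castle Walk, Cathedral Walk, Old-Town Walk).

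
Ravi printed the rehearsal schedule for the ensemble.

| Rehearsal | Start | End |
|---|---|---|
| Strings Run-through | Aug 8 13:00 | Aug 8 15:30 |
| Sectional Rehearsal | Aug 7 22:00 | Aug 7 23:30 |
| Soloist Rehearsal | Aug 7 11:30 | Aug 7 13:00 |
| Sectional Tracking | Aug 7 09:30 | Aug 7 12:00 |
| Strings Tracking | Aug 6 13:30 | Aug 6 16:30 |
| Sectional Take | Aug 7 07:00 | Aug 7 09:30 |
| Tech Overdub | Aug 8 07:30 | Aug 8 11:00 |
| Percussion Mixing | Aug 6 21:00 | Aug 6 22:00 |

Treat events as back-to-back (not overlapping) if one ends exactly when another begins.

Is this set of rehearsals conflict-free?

Sorted by start: Strings Tracking, Percussion Mixing, Sectional Take, Sectional Tracking, Soloist Rehearsal, Sectional Rehearsal, Tech Overdub, Strings Run-through.
Percussion Mixing starts after Strings Tracking ends; Strings Tracking is clear from here.
Sectional Take starts after Percussion Mixing ends; Percussion Mixing is clear from here.
Sectional Tracking starts exactly when Sectional Take ends (back-to-back, no overlap); Sectional Take is clear from here.
Soloist Rehearsal starts before Sectional Tracking ends → Sectional Tracking and Soloist Rehearsal overlap.
That's a conflict, so the schedule is not conflict-free.

No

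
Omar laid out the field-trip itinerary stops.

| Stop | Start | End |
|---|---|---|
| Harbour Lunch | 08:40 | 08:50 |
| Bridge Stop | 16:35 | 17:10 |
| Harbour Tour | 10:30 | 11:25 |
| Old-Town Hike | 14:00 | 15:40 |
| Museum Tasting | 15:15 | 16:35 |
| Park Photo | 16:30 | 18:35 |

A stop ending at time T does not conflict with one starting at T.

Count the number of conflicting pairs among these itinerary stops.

3

Sorted by start: Harbour Lunch, Harbour Tour, Old-Town Hike, Museum Tasting, Park Photo, Bridge Stop.
Harbour Tour starts after Harbour Lunch ends; Harbour Lunch is clear from here.
Old-Town Hike starts after Harbour Tour ends; Harbour Tour is clear from here.
Museum Tasting starts before Old-Town Hike ends → Old-Town Hike and Museum Tasting overlap.
Park Photo starts after Old-Town Hike ends; Old-Town Hike is clear from here.
Park Photo starts before Museum Tasting ends → Museum Tasting and Park Photo overlap.
Bridge Stop starts exactly when Museum Tasting ends (back-to-back, no overlap).
Bridge Stop starts before Park Photo ends → Park Photo and Bridge Stop overlap.
Overlapping pairs: Bridge Stop & Park Photo, Museum Tasting & Old-Town Hike, Museum Tasting & Park Photo — 3 in total.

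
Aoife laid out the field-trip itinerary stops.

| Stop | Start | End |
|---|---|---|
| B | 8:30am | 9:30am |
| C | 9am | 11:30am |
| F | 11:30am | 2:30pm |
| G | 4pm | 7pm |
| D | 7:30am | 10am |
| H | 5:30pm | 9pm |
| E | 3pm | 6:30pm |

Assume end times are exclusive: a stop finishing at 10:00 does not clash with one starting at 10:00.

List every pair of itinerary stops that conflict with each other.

B & C, B & D, C & D, E & G, E & H, G & H

Sorted by start: D, B, C, F, E, G, H.
B starts before D ends → D and B overlap.
C starts before D ends → D and C overlap.
F starts after D ends, so D has no further overlaps.
C starts before B ends → B and C overlap.
F starts after B ends, so B has no further overlaps.
F starts exactly when C ends (back-to-back, no overlap), so C has no further overlaps.
E starts after F ends, so F has no further overlaps.
G starts before E ends → E and G overlap.
H starts before E ends → E and H overlap.
H starts before G ends → G and H overlap.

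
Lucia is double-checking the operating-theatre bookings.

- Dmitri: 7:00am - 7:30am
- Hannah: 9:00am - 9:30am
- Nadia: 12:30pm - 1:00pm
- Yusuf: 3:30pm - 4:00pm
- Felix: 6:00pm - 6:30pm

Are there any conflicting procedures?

No

Two intervals overlap when each starts before the other ends.
Sorted by start: Dmitri, Hannah, Nadia, Yusuf, Felix.
Hannah starts after Dmitri ends — done with Dmitri.
Nadia starts after Hannah ends — done with Hannah.
Yusuf starts after Nadia ends — done with Nadia.
Felix starts after Yusuf ends.
Every pair is clear; the schedule has no overlaps.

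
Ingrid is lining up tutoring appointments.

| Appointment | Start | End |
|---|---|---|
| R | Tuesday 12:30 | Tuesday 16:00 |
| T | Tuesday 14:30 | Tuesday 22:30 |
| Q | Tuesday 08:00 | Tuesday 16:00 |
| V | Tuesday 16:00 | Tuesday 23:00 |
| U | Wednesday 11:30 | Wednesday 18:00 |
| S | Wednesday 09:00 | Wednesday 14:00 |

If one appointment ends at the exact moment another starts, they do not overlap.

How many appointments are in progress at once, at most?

3

Sort all start/end points and keep a running count:
Tuesday 08:00 start Q → 1
Tuesday 12:30 start R → 2
Tuesday 14:30 start T → 3
Tuesday 16:00 end Q → 2
Tuesday 16:00 end R → 1
Tuesday 16:00 start V → 2
Tuesday 22:30 end T → 1
Tuesday 23:00 end V → 0
Wednesday 09:00 start S → 1
Wednesday 11:30 start U → 2
Wednesday 14:00 end S → 1
Wednesday 18:00 end U → 0
Peak is 3, at Tuesday 14:30 (Q, R, T).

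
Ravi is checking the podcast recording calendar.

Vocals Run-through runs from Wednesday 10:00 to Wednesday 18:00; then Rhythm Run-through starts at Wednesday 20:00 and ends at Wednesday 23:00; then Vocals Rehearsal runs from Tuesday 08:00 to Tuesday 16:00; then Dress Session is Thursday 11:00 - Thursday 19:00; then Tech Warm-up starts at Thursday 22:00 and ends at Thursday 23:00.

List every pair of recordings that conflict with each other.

no overlapping pairs

Sorted by start: Vocals Rehearsal, Vocals Run-through, Rhythm Run-through, Dress Session, Tech Warm-up.
Vocals Run-through starts after Vocals Rehearsal ends, so Vocals Rehearsal has no further overlaps.
Rhythm Run-through starts after Vocals Run-through ends, so Vocals Run-through has no further overlaps.
Dress Session starts after Rhythm Run-through ends, so Rhythm Run-through has no further overlaps.
Tech Warm-up starts after Dress Session ends.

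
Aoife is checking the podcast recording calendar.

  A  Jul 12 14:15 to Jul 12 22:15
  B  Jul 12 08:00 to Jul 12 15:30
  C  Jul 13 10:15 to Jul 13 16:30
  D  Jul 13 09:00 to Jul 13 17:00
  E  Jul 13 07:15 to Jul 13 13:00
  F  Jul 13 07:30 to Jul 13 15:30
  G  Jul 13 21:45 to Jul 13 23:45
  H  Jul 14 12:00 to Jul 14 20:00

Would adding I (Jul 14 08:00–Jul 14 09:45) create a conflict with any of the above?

No — it doesn't clash with anything

B: ends Jul 12 15:30 at or before I starts Jul 14 08:00 → clear.
A: ends Jul 12 22:15 at or before I starts Jul 14 08:00 → clear.
E: ends Jul 13 13:00 at or before I starts Jul 14 08:00 → clear.
F: ends Jul 13 15:30 at or before I starts Jul 14 08:00 → clear.
D: ends Jul 13 17:00 at or before I starts Jul 14 08:00 → clear.
C: ends Jul 13 16:30 at or before I starts Jul 14 08:00 → clear.
G: ends Jul 13 23:45 at or before I starts Jul 14 08:00 → clear.
H: starts Jul 14 12:00 at or after I ends Jul 14 09:45 → clear.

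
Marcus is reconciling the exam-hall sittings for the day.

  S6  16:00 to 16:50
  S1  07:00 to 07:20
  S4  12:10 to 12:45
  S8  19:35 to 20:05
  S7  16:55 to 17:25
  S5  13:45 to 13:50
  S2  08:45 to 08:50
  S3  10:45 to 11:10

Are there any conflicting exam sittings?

No

Sorted by start: S1, S2, S3, S4, S5, S6, S7, S8.
S2 starts after S1 ends; S1 is clear from here.
S3 starts after S2 ends; S2 is clear from here.
S4 starts after S3 ends; S3 is clear from here.
S5 starts after S4 ends; S4 is clear from here.
S6 starts after S5 ends; S5 is clear from here.
S7 starts after S6 ends; S6 is clear from here.
S8 starts after S7 ends.
Every pair is clear; the schedule has no overlaps.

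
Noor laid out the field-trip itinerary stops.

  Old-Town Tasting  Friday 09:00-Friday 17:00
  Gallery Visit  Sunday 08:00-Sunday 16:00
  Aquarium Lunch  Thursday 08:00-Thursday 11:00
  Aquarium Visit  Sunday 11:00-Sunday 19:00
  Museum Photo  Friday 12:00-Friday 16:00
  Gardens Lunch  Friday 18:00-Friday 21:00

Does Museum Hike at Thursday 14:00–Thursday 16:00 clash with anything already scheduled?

Aquarium Lunch: ends Thursday 11:00 at or before Museum Hike starts Thursday 14:00 → clear.
Old-Town Tasting: starts Friday 09:00 at or after Museum Hike ends Thursday 16:00 → clear.
Museum Photo: starts Friday 12:00 at or after Museum Hike ends Thursday 16:00 → clear.
Gardens Lunch: starts Friday 18:00 at or after Museum Hike ends Thursday 16:00 → clear.
Gallery Visit: starts Sunday 08:00 at or after Museum Hike ends Thursday 16:00 → clear.
Aquarium Visit: starts Sunday 11:00 at or after Museum Hike ends Thursday 16:00 → clear.

No — it doesn't clash with anything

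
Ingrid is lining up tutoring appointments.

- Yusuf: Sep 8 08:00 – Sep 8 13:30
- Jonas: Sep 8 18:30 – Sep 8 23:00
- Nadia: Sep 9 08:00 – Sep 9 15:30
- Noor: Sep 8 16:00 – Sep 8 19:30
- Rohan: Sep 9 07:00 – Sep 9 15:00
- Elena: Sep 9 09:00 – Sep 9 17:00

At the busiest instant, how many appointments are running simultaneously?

3

Sort all start/end points and keep a running count:
Sep 8 08:00 start Yusuf → 1
Sep 8 13:30 end Yusuf → 0
Sep 8 16:00 start Noor → 1
Sep 8 18:30 start Jonas → 2
Sep 8 19:30 end Noor → 1
Sep 8 23:00 end Jonas → 0
Sep 9 07:00 start Rohan → 1
Sep 9 08:00 start Nadia → 2
Sep 9 09:00 start Elena → 3
Sep 9 15:00 end Rohan → 2
Sep 9 15:30 end Nadia → 1
Sep 9 17:00 end Elena → 0
Peak is 3, at Sep 9 09:00 (Elena, Nadia, Rohan).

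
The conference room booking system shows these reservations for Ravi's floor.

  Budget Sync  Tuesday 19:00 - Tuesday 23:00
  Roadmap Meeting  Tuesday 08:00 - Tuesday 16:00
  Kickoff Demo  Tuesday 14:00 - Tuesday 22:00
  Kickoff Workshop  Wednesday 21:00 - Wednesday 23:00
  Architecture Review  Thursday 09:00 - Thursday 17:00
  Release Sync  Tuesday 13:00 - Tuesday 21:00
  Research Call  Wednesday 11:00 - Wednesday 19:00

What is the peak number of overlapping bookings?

Sweep the timeline, counting +1 at each start and −1 at each end (ends before starts at a tie):
Tuesday 08:00 start Roadmap Meeting → 1
Tuesday 13:00 start Release Sync → 2
Tuesday 14:00 start Kickoff Demo → 3
Tuesday 16:00 end Roadmap Meeting → 2
Tuesday 19:00 start Budget Sync → 3
Tuesday 21:00 end Release Sync → 2
Tuesday 22:00 end Kickoff Demo → 1
Tuesday 23:00 end Budget Sync → 0
Wednesday 11:00 start Research Call → 1
Wednesday 19:00 end Research Call → 0
Wednesday 21:00 start Kickoff Workshop → 1
Wednesday 23:00 end Kickoff Workshop → 0
Thursday 09:00 start Architecture Review → 1
Thursday 17:00 end Architecture Review → 0
Peak is 3, at Tuesday 14:00 (Kickoff Demo, Release Sync, Roadmap Meeting).

3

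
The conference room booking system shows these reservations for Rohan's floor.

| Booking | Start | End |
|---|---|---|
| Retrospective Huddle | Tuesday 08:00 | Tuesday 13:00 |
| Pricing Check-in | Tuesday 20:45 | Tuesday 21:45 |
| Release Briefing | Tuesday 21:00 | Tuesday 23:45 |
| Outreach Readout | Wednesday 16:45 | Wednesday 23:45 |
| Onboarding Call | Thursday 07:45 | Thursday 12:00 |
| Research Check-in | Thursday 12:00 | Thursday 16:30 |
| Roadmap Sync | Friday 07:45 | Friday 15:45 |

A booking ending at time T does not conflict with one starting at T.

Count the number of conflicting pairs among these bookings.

1

Sorted by start: Retrospective Huddle, Pricing Check-in, Release Briefing, Outreach Readout, Onboarding Call, Research Check-in, Roadmap Sync.
Pricing Check-in starts after Retrospective Huddle ends, so nothing later overlaps Retrospective Huddle either.
Release Briefing starts before Pricing Check-in ends → Pricing Check-in and Release Briefing overlap.
Outreach Readout starts after Pricing Check-in ends, so nothing later overlaps Pricing Check-in either.
Outreach Readout starts after Release Briefing ends, so nothing later overlaps Release Briefing either.
Onboarding Call starts after Outreach Readout ends, so nothing later overlaps Outreach Readout either.
Research Check-in starts exactly when Onboarding Call ends (back-to-back, no overlap), so nothing later overlaps Onboarding Call either.
Roadmap Sync starts after Research Check-in ends.
Overlapping pairs: Pricing Check-in & Release Briefing — 1 in total.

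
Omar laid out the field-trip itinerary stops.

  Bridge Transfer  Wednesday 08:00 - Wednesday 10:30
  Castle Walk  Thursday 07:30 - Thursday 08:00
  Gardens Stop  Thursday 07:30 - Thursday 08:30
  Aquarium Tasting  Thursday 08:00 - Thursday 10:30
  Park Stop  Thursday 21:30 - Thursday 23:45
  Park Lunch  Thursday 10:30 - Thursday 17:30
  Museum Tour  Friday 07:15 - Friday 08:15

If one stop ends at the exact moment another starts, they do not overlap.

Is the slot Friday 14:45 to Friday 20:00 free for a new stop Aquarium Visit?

Bridge Transfer: ends Wednesday 10:30 at or before Aquarium Visit starts Friday 14:45 → clear.
Castle Walk: ends Thursday 08:00 at or before Aquarium Visit starts Friday 14:45 → clear.
Gardens Stop: ends Thursday 08:30 at or before Aquarium Visit starts Friday 14:45 → clear.
Aquarium Tasting: ends Thursday 10:30 at or before Aquarium Visit starts Friday 14:45 → clear.
Park Lunch: ends Thursday 17:30 at or before Aquarium Visit starts Friday 14:45 → clear.
Park Stop: ends Thursday 23:45 at or before Aquarium Visit starts Friday 14:45 → clear.
Museum Tour: ends Friday 08:15 at or before Aquarium Visit starts Friday 14:45 → clear.

Yes — the slot is free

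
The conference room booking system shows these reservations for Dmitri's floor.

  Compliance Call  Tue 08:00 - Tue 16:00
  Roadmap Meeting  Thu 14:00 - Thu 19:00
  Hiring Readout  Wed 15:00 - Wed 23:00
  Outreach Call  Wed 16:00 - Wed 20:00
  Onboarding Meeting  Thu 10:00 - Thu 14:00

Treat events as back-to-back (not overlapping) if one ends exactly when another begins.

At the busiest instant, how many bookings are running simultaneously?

2

Walk through starts and ends in time order (an end at T is processed before a start at T):
Tue 08:00 start Compliance Call → 1
Tue 16:00 end Compliance Call → 0
Wed 15:00 start Hiring Readout → 1
Wed 16:00 start Outreach Call → 2
Wed 20:00 end Outreach Call → 1
Wed 23:00 end Hiring Readout → 0
Thu 10:00 start Onboarding Meeting → 1
Thu 14:00 end Onboarding Meeting → 0
Thu 14:00 start Roadmap Meeting → 1
Thu 19:00 end Roadmap Meeting → 0
Peak is 2, at Wed 16:00 (Hiring Readout, Outreach Call).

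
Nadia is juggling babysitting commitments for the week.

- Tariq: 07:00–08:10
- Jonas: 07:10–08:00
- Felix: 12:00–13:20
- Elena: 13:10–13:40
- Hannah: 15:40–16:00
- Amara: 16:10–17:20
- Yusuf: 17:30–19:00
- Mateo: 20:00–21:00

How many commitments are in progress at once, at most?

Sweep the timeline, counting +1 at each start and −1 at each end (ends before starts at a tie):
07:00 start Tariq → 1
07:10 start Jonas → 2
08:00 end Jonas → 1
08:10 end Tariq → 0
12:00 start Felix → 1
13:10 start Elena → 2
13:20 end Felix → 1
13:40 end Elena → 0
15:40 start Hannah → 1
16:00 end Hannah → 0
16:10 start Amara → 1
17:20 end Amara → 0
17:30 start Yusuf → 1
19:00 end Yusuf → 0
20:00 start Mateo → 1
21:00 end Mateo → 0
Peak is 2, at 07:10 (Jonas, Tariq).

2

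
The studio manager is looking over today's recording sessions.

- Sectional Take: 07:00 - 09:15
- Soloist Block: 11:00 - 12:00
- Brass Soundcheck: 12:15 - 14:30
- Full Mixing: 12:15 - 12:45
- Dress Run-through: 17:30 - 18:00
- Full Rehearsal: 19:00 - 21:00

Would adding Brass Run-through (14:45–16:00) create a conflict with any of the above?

No — it doesn't clash with anything

Sectional Take: ends 09:15 at or before Brass Run-through starts 14:45 → clear.
Soloist Block: ends 12:00 at or before Brass Run-through starts 14:45 → clear.
Brass Soundcheck: ends 14:30 at or before Brass Run-through starts 14:45 → clear.
Full Mixing: ends 12:45 at or before Brass Run-through starts 14:45 → clear.
Dress Run-through: starts 17:30 at or after Brass Run-through ends 16:00 → clear.
Full Rehearsal: starts 19:00 at or after Brass Run-through ends 16:00 → clear.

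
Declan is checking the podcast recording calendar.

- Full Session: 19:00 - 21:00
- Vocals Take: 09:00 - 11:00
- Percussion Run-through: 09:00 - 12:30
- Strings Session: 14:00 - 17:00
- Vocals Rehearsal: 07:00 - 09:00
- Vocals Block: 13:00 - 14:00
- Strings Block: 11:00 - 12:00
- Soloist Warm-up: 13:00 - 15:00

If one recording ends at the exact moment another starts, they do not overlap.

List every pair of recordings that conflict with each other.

Sorted by start: Vocals Rehearsal, Vocals Take, Percussion Run-through, Strings Block, Vocals Block, Soloist Warm-up, Strings Session, Full Session.
Vocals Take starts exactly when Vocals Rehearsal ends (back-to-back, no overlap) — done with Vocals Rehearsal.
Percussion Run-through starts before Vocals Take ends → Vocals Take and Percussion Run-through overlap.
Strings Block starts exactly when Vocals Take ends (back-to-back, no overlap) — done with Vocals Take.
Strings Block starts before Percussion Run-through ends → Percussion Run-through and Strings Block overlap.
Vocals Block starts after Percussion Run-through ends — done with Percussion Run-through.
Vocals Block starts after Strings Block ends — done with Strings Block.
Soloist Warm-up starts before Vocals Block ends → Vocals Block and Soloist Warm-up overlap.
Strings Session starts exactly when Vocals Block ends (back-to-back, no overlap) — done with Vocals Block.
Strings Session starts before Soloist Warm-up ends → Soloist Warm-up and Strings Session overlap.
Full Session starts after Soloist Warm-up ends.
Full Session starts after Strings Session ends.

Percussion Run-through & Strings Block, Percussion Run-through & Vocals Take, Soloist Warm-up & Strings Session, Soloist Warm-up & Vocals Block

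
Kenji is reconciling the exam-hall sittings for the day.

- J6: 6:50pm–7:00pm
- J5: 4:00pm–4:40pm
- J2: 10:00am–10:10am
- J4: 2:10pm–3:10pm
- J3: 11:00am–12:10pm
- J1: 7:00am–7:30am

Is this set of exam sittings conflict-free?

Yes

Sorted by start: J1, J2, J3, J4, J5, J6.
J2 starts after J1 ends, so J1 has no further overlaps.
J3 starts after J2 ends, so J2 has no further overlaps.
J4 starts after J3 ends, so J3 has no further overlaps.
J5 starts after J4 ends, so J4 has no further overlaps.
J6 starts after J5 ends.
Every pair is clear; the schedule has no overlaps.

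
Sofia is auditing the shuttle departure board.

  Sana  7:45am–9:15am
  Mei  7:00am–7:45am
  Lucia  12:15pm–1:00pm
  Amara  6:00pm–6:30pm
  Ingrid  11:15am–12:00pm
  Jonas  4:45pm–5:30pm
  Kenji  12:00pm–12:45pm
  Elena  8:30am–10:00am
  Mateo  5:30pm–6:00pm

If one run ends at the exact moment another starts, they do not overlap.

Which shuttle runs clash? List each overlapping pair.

Sorted by start: Mei, Sana, Elena, Ingrid, Kenji, Lucia, Jonas, Mateo, Amara.
Sana starts exactly when Mei ends (back-to-back, no overlap), so nothing later overlaps Mei either.
Elena starts before Sana ends → Sana and Elena overlap.
Ingrid starts after Sana ends, so nothing later overlaps Sana either.
Ingrid starts after Elena ends, so nothing later overlaps Elena either.
Kenji starts exactly when Ingrid ends (back-to-back, no overlap), so nothing later overlaps Ingrid either.
Lucia starts before Kenji ends → Kenji and Lucia overlap.
Jonas starts after Kenji ends, so nothing later overlaps Kenji either.
Jonas starts after Lucia ends, so nothing later overlaps Lucia either.
Mateo starts exactly when Jonas ends (back-to-back, no overlap), so nothing later overlaps Jonas either.
Amara starts exactly when Mateo ends (back-to-back, no overlap).

Elena & Sana, Kenji & Lucia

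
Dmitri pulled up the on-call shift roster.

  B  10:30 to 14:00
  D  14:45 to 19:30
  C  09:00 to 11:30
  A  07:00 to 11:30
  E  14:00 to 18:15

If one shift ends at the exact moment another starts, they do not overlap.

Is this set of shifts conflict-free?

No

Sorted by start: A, C, B, E, D.
C starts before A ends → A and C overlap.
That's a conflict, so the schedule is not conflict-free.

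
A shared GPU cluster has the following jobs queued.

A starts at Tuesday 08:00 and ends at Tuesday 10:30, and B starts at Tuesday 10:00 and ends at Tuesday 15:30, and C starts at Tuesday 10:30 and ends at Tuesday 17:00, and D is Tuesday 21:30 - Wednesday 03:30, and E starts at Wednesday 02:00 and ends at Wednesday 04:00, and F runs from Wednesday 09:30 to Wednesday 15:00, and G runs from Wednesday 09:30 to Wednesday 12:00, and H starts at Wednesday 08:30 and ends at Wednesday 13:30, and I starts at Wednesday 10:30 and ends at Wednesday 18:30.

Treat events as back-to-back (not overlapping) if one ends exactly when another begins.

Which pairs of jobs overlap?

A & B, B & C, D & E, F & G, F & H, F & I, G & H, G & I, H & I

Two intervals overlap when each starts before the other ends.
Sorted by start: A, B, C, D, E, H, F, G, I.
B starts before A ends → A and B overlap.
C starts exactly when A ends (back-to-back, no overlap), so nothing later overlaps A either.
C starts before B ends → B and C overlap.
D starts after B ends, so nothing later overlaps B either.
D starts after C ends, so nothing later overlaps C either.
E starts before D ends → D and E overlap.
H starts after D ends, so nothing later overlaps D either.
H starts after E ends, so nothing later overlaps E either.
F starts before H ends → H and F overlap.
G starts before H ends → H and G overlap.
I starts before H ends → H and I overlap.
G starts before F ends → F and G overlap.
I starts before F ends → F and I overlap.
I starts before G ends → G and I overlap.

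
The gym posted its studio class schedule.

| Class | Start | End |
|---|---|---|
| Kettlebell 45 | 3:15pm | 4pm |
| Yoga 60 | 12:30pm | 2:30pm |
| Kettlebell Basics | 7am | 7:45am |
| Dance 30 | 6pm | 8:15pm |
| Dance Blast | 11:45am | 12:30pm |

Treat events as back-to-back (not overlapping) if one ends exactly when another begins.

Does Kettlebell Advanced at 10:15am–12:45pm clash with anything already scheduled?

Yes — it overlaps Dance Blast, Yoga 60

Kettlebell Basics: ends 7:45am at or before Kettlebell Advanced starts 10:15am → clear.
Dance Blast: starts 11:45am before Kettlebell Advanced ends 12:45pm, and ends 12:30pm after Kettlebell Advanced starts 10:15am → overlap.
Yoga 60: starts 12:30pm before Kettlebell Advanced ends 12:45pm, and ends 2:30pm after Kettlebell Advanced starts 10:15am → overlap.
Kettlebell 45: starts 3:15pm at or after Kettlebell Advanced ends 12:45pm → clear.
Dance 30: starts 6pm at or after Kettlebell Advanced ends 12:45pm → clear.
Kettlebell Advanced overlaps Dance Blast, Yoga 60.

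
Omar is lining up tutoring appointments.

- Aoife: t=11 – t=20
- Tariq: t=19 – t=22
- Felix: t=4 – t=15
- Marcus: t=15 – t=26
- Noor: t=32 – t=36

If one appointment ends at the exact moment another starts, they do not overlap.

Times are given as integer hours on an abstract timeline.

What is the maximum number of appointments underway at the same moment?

Sort all start/end points and keep a running count:
t=4 start Felix → 1
t=11 start Aoife → 2
t=15 end Felix → 1
t=15 start Marcus → 2
t=19 start Tariq → 3
t=20 end Aoife → 2
t=22 end Tariq → 1
t=26 end Marcus → 0
t=32 start Noor → 1
t=36 end Noor → 0
Peak is 3, at t=19 (Aoife, Marcus, Tariq).

3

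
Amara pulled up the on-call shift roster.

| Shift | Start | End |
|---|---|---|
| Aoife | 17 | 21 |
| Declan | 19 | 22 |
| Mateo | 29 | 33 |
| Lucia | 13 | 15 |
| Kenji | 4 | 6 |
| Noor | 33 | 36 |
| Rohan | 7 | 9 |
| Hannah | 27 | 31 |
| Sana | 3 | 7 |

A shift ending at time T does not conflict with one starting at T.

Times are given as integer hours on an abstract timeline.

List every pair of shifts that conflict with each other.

Aoife & Declan, Hannah & Mateo, Kenji & Sana

Check each pair: they overlap iff neither finishes before the other starts.
Sorted by start: Sana, Kenji, Rohan, Lucia, Aoife, Declan, Hannah, Mateo, Noor.
Kenji starts before Sana ends → Sana and Kenji overlap.
Rohan starts exactly when Sana ends (back-to-back, no overlap), so Sana has no further overlaps.
Rohan starts after Kenji ends, so Kenji has no further overlaps.
Lucia starts after Rohan ends, so Rohan has no further overlaps.
Aoife starts after Lucia ends, so Lucia has no further overlaps.
Declan starts before Aoife ends → Aoife and Declan overlap.
Hannah starts after Aoife ends, so Aoife has no further overlaps.
Hannah starts after Declan ends, so Declan has no further overlaps.
Mateo starts before Hannah ends → Hannah and Mateo overlap.
Noor starts after Hannah ends.
Noor starts exactly when Mateo ends (back-to-back, no overlap).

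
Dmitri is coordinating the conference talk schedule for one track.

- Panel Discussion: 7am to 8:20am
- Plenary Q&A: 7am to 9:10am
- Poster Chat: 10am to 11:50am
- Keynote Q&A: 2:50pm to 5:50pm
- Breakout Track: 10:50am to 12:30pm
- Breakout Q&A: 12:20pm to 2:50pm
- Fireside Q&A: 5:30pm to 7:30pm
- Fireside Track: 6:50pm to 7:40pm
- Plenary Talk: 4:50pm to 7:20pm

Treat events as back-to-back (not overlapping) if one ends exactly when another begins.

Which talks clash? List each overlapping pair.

Sorted by start: Panel Discussion, Plenary Q&A, Poster Chat, Breakout Track, Breakout Q&A, Keynote Q&A, Plenary Talk, Fireside Q&A, Fireside Track.
Plenary Q&A starts before Panel Discussion ends → Panel Discussion and Plenary Q&A overlap.
Poster Chat starts after Panel Discussion ends, so Panel Discussion has no further overlaps.
Poster Chat starts after Plenary Q&A ends, so Plenary Q&A has no further overlaps.
Breakout Track starts before Poster Chat ends → Poster Chat and Breakout Track overlap.
Breakout Q&A starts after Poster Chat ends, so Poster Chat has no further overlaps.
Breakout Q&A starts before Breakout Track ends → Breakout Track and Breakout Q&A overlap.
Keynote Q&A starts after Breakout Track ends, so Breakout Track has no further overlaps.
Keynote Q&A starts exactly when Breakout Q&A ends (back-to-back, no overlap), so Breakout Q&A has no further overlaps.
Plenary Talk starts before Keynote Q&A ends → Keynote Q&A and Plenary Talk overlap.
Fireside Q&A starts before Keynote Q&A ends → Keynote Q&A and Fireside Q&A overlap.
Fireside Track starts after Keynote Q&A ends.
Fireside Q&A starts before Plenary Talk ends → Plenary Talk and Fireside Q&A overlap.
Fireside Track starts before Plenary Talk ends → Plenary Talk and Fireside Track overlap.
Fireside Track starts before Fireside Q&A ends → Fireside Q&A and Fireside Track overlap.

Breakout Q&A & Breakout Track, Breakout Track & Poster Chat, Fireside Q&A & Fireside Track, Fireside Q&A & Keynote Q&A, Fireside Q&A & Plenary Talk, Fireside Track & Plenary Talk, Keynote Q&A & Plenary Talk, Panel Discussion & Plenary Q&A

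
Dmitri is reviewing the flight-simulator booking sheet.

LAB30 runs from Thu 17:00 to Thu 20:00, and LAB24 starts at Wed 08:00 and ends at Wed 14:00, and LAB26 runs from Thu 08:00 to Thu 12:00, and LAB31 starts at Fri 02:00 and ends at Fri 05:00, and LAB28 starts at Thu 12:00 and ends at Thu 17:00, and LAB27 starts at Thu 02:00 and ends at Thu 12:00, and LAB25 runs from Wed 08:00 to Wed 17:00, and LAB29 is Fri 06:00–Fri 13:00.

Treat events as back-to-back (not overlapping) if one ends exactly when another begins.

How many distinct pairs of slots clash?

Sorted by start: LAB24, LAB25, LAB27, LAB26, LAB28, LAB30, LAB31, LAB29.
LAB25 starts before LAB24 ends → LAB24 and LAB25 overlap.
LAB27 starts after LAB24 ends; LAB24 is clear from here.
LAB27 starts after LAB25 ends; LAB25 is clear from here.
LAB26 starts before LAB27 ends → LAB27 and LAB26 overlap.
LAB28 starts exactly when LAB27 ends (back-to-back, no overlap); LAB27 is clear from here.
LAB28 starts exactly when LAB26 ends (back-to-back, no overlap); LAB26 is clear from here.
LAB30 starts exactly when LAB28 ends (back-to-back, no overlap); LAB28 is clear from here.
LAB31 starts after LAB30 ends; LAB30 is clear from here.
LAB29 starts after LAB31 ends.
Overlapping pairs: LAB24 & LAB25, LAB26 & LAB27 — 2 in total.

2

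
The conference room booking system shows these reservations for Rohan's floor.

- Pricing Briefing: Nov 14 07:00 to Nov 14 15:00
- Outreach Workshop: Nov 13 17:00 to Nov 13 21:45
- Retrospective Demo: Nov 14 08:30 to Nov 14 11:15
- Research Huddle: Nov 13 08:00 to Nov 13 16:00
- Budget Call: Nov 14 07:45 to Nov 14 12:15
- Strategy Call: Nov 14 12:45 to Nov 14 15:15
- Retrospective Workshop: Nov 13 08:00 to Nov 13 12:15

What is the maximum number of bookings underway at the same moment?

3

Walk through starts and ends in time order (an end at T is processed before a start at T):
Nov 13 08:00 start Research Huddle → 1
Nov 13 08:00 start Retrospective Workshop → 2
Nov 13 12:15 end Retrospective Workshop → 1
Nov 13 16:00 end Research Huddle → 0
Nov 13 17:00 start Outreach Workshop → 1
Nov 13 21:45 end Outreach Workshop → 0
Nov 14 07:00 start Pricing Briefing → 1
Nov 14 07:45 start Budget Call → 2
Nov 14 08:30 start Retrospective Demo → 3
Nov 14 11:15 end Retrospective Demo → 2
Nov 14 12:15 end Budget Call → 1
Nov 14 12:45 start Strategy Call → 2
Nov 14 15:00 end Pricing Briefing → 1
Nov 14 15:15 end Strategy Call → 0
Peak is 3, at Nov 14 08:30 (Budget Call, Pricing Briefing, Retrospective Demo).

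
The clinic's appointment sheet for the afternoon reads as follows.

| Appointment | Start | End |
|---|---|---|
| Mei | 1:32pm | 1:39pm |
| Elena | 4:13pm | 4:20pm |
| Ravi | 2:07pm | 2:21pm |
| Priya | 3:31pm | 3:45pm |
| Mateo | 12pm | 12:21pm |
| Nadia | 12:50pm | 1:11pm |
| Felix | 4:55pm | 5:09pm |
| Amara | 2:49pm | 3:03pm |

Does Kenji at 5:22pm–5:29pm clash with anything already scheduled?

Mateo: ends 12:21pm at or before Kenji starts 5:22pm → clear.
Nadia: ends 1:11pm at or before Kenji starts 5:22pm → clear.
Mei: ends 1:39pm at or before Kenji starts 5:22pm → clear.
Ravi: ends 2:21pm at or before Kenji starts 5:22pm → clear.
Amara: ends 3:03pm at or before Kenji starts 5:22pm → clear.
Priya: ends 3:45pm at or before Kenji starts 5:22pm → clear.
Elena: ends 4:20pm at or before Kenji starts 5:22pm → clear.
Felix: ends 5:09pm at or before Kenji starts 5:22pm → clear.

No — it doesn't clash with anything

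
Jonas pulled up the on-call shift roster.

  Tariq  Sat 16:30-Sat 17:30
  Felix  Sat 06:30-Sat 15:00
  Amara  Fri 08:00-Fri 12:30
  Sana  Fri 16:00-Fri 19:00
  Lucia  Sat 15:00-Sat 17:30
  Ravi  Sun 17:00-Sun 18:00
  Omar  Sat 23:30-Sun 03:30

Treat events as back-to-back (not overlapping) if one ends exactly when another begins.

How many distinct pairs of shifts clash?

1

Sorted by start: Amara, Sana, Felix, Lucia, Tariq, Omar, Ravi.
Sana starts after Amara ends, so Amara has no further overlaps.
Felix starts after Sana ends, so Sana has no further overlaps.
Lucia starts exactly when Felix ends (back-to-back, no overlap), so Felix has no further overlaps.
Tariq starts before Lucia ends → Lucia and Tariq overlap.
Omar starts after Lucia ends, so Lucia has no further overlaps.
Omar starts after Tariq ends, so Tariq has no further overlaps.
Ravi starts after Omar ends.
Overlapping pairs: Lucia & Tariq — 1 in total.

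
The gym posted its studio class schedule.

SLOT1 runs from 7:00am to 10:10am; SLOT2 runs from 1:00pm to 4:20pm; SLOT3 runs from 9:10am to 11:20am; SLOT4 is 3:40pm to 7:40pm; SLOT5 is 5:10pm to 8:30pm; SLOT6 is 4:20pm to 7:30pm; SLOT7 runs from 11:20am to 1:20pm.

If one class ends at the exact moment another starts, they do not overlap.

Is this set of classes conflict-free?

Two intervals overlap when each starts before the other ends.
Sorted by start: SLOT1, SLOT3, SLOT7, SLOT2, SLOT4, SLOT6, SLOT5.
SLOT3 starts before SLOT1 ends → SLOT1 and SLOT3 overlap.
That's a conflict, so the schedule is not conflict-free.

No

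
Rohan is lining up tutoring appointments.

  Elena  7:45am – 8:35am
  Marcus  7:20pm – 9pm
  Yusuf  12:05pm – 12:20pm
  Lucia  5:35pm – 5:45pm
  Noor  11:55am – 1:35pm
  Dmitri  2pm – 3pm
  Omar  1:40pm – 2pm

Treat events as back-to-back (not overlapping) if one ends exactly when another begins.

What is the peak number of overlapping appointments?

2

Sweep the timeline, counting +1 at each start and −1 at each end (ends before starts at a tie):
7:45am start Elena → 1
8:35am end Elena → 0
11:55am start Noor → 1
12:05pm start Yusuf → 2
12:20pm end Yusuf → 1
1:35pm end Noor → 0
1:40pm start Omar → 1
2pm end Omar → 0
2pm start Dmitri → 1
3pm end Dmitri → 0
5:35pm start Lucia → 1
5:45pm end Lucia → 0
7:20pm start Marcus → 1
9pm end Marcus → 0
Peak is 2, at 12:05pm (Noor, Yusuf).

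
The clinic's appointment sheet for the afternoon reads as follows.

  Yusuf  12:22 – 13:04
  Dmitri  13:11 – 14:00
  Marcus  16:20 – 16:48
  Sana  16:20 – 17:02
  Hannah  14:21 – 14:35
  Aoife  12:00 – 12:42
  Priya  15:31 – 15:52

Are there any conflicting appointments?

Yes

Sorted by start: Aoife, Yusuf, Dmitri, Hannah, Priya, Sana, Marcus.
Yusuf starts before Aoife ends → Aoife and Yusuf overlap.
That's a conflict, so the schedule is not conflict-free.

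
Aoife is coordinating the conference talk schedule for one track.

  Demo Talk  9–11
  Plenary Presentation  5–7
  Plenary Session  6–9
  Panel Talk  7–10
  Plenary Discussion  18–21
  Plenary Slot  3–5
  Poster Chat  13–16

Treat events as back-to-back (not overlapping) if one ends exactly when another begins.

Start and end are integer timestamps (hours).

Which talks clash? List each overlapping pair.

Demo Talk & Panel Talk, Panel Talk & Plenary Session, Plenary Presentation & Plenary Session

Sorted by start: Plenary Slot, Plenary Presentation, Plenary Session, Panel Talk, Demo Talk, Poster Chat, Plenary Discussion.
Plenary Presentation starts exactly when Plenary Slot ends (back-to-back, no overlap), so Plenary Slot has no further overlaps.
Plenary Session starts before Plenary Presentation ends → Plenary Presentation and Plenary Session overlap.
Panel Talk starts exactly when Plenary Presentation ends (back-to-back, no overlap), so Plenary Presentation has no further overlaps.
Panel Talk starts before Plenary Session ends → Plenary Session and Panel Talk overlap.
Demo Talk starts exactly when Plenary Session ends (back-to-back, no overlap), so Plenary Session has no further overlaps.
Demo Talk starts before Panel Talk ends → Panel Talk and Demo Talk overlap.
Poster Chat starts after Panel Talk ends, so Panel Talk has no further overlaps.
Poster Chat starts after Demo Talk ends, so Demo Talk has no further overlaps.
Plenary Discussion starts after Poster Chat ends.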